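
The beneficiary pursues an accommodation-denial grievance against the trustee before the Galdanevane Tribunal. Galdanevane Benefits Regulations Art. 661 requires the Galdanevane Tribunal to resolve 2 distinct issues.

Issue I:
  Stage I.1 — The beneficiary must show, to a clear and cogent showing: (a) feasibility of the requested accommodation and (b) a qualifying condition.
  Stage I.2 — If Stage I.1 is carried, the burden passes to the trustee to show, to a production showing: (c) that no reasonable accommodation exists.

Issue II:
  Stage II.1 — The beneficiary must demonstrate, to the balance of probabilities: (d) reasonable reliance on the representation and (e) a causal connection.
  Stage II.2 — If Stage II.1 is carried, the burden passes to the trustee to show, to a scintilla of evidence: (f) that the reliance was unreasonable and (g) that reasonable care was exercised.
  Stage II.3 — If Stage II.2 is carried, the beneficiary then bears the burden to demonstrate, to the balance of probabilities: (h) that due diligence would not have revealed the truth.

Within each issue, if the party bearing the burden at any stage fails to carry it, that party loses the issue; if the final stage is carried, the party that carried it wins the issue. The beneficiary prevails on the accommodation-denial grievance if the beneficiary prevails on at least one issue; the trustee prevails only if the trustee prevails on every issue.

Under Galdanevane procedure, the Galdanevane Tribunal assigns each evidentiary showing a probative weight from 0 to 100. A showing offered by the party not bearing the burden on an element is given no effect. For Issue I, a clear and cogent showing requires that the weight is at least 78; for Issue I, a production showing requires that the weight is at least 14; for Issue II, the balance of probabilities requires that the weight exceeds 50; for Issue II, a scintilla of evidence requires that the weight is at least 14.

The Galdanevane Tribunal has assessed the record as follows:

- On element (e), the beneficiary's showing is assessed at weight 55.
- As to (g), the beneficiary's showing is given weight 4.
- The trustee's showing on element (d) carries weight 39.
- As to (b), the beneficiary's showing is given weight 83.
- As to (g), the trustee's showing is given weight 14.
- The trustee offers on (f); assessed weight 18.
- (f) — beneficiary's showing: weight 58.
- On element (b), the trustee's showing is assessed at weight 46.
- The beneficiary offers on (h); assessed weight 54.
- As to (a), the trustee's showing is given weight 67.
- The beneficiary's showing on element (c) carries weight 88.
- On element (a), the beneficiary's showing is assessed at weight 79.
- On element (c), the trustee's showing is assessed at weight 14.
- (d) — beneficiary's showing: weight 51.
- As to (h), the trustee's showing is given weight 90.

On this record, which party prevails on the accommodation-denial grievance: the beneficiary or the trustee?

— Issue I —
Stage I.1 — burden on beneficiary; standard: a clear and cogent showing (weight is at least 78).
    (a): 79 (trustee's 67 disregarded) ≥ 78 [met]
    (b): 83 (trustee's 46 disregarded) ≥ 78 [met]
  Stage I.1 is satisfied; the onus moves to the trustee.
Stage I.2 — burden on trustee; standard: a production showing (weight is at least 14).
    (c): 14 (beneficiary's 88 disregarded) ≥ 14 [met]
  The trustee carries the last stage.
With every stage satisfied, the trustee prevails on this issue.
— Issue II —
Stage II.1 (beneficiary, the balance of probabilities, weight exceeds 50): (d) 51 (trustee's 39 disregarded) > 50 — meets; (e) 55 > 50 — meets.
  All elements met. The burden passes to the trustee.
Stage II.2 (trustee, a scintilla of evidence, weight is at least 14): (f) 18 (beneficiary's 58 disregarded) ≥ 14 — meets; (g) 14 (beneficiary's 4 disregarded) ≥ 14 — meets.
  Stage II.2 carried; the burden shifts to the beneficiary.
Stage II.3 (beneficiary, the balance of probabilities, weight exceeds 50): (h) 54 (trustee's 90 disregarded) > 50 — meets.
  All elements met at the final stage.
Every stage carried; the beneficiary prevails on this issue.
Per-issue: Issue I → trustee; Issue II → beneficiary. The beneficiary must prevail on at least one issue; overall, the beneficiary prevails.

beneficiary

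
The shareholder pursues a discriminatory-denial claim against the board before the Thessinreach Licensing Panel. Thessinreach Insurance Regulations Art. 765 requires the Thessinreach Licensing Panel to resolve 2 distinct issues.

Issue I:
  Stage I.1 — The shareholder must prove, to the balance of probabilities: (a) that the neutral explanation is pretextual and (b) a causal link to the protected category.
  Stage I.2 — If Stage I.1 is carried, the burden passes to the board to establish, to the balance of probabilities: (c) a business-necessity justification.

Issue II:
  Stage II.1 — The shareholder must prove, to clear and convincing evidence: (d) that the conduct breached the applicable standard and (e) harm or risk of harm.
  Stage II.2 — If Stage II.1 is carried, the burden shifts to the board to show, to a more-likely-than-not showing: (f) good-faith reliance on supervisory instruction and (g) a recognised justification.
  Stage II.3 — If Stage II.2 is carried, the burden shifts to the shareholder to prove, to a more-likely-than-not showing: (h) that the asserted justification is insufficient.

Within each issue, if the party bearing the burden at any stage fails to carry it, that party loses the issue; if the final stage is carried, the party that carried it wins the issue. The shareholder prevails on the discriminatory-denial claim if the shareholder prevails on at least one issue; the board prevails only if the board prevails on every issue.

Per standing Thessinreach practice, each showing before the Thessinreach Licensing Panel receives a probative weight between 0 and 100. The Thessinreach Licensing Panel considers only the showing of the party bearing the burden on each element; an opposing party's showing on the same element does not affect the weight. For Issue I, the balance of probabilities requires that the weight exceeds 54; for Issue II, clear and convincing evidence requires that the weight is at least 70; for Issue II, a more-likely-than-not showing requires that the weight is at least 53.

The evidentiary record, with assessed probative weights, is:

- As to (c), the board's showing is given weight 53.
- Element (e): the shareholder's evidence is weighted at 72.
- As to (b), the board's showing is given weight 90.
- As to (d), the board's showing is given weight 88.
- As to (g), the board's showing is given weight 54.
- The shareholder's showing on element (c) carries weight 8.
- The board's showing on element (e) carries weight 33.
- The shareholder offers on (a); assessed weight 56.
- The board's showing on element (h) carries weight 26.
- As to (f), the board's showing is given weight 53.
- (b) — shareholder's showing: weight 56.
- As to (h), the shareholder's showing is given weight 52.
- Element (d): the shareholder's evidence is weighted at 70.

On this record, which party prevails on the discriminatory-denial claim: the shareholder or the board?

— Issue I —
At Stage I.1 the shareholder must meet the balance of probabilities (weight exceeds 54): on (a) the weight is 56, > 54, so (a) meets the standard; on (b) the weight is 56 (the board's 90 is given no effect), which does exceed 54, so (b) meets the standard.
  Stage I.1 is satisfied; the onus moves to the board.
At Stage I.2 the board must meet the balance of probabilities (weight exceeds 54): on (c) the weight is 53 (the shareholder's 8 is given no effect), which does not exceed 54, so (c) does not meet the standard.
  The board does not carry Stage I.2.
The analysis ends at Stage I.2; the shareholder prevails on this issue.
— Issue II —
Stage II.1 — burden on shareholder; standard: clear and convincing evidence (weight is at least 70).
    (d): 70 (board's 88 disregarded) ≥ 70 [met]
    (e): 72 (board's 33 disregarded) ≥ 70 [met]
  All elements met. The burden passes to the board.
Stage II.2 — burden on board; standard: a more-likely-than-not showing (weight is at least 53).
    (f): 53 ≥ 53 [met]
    (g): 54 ≥ 53 [met]
  All elements met. The burden passes to the shareholder.
Stage II.3 — burden on shareholder; standard: a more-likely-than-not showing (weight is at least 53).
    (h): 52 (board's 26 disregarded) < 53 [not met]
  The shareholder does not carry Stage II.3.
The board prevails on this issue.
Per-issue: Issue I → shareholder; Issue II → board. The shareholder must prevail on at least one issue; overall, the shareholder prevails.

shareholder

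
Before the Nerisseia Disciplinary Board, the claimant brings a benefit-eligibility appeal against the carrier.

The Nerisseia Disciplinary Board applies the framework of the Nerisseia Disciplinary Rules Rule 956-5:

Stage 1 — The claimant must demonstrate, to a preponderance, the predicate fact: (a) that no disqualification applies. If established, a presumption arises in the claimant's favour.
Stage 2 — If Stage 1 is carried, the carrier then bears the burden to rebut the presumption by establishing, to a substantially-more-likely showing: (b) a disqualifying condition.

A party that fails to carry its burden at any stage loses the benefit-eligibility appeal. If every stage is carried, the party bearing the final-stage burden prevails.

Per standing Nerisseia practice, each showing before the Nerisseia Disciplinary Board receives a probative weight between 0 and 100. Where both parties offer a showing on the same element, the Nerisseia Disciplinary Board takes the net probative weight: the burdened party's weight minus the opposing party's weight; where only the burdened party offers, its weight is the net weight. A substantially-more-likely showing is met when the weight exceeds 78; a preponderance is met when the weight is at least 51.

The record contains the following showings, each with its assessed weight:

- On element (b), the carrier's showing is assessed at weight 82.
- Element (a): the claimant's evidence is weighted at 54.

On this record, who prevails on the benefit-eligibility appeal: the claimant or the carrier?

At Stage 1 the claimant must meet a preponderance (weight is at least 51): on (a) the weight is 54, ≥ 51, so (a) meets the standard.
  The claimant carries Stage 1; the carrier now bears the burden.
At Stage 2 the carrier must meet a substantially-more-likely showing (weight exceeds 78): on (b) the weight is 82, > 78, so (b) meets the standard.
  All elements met at the final stage.
Every stage carried; the carrier prevails.

carrier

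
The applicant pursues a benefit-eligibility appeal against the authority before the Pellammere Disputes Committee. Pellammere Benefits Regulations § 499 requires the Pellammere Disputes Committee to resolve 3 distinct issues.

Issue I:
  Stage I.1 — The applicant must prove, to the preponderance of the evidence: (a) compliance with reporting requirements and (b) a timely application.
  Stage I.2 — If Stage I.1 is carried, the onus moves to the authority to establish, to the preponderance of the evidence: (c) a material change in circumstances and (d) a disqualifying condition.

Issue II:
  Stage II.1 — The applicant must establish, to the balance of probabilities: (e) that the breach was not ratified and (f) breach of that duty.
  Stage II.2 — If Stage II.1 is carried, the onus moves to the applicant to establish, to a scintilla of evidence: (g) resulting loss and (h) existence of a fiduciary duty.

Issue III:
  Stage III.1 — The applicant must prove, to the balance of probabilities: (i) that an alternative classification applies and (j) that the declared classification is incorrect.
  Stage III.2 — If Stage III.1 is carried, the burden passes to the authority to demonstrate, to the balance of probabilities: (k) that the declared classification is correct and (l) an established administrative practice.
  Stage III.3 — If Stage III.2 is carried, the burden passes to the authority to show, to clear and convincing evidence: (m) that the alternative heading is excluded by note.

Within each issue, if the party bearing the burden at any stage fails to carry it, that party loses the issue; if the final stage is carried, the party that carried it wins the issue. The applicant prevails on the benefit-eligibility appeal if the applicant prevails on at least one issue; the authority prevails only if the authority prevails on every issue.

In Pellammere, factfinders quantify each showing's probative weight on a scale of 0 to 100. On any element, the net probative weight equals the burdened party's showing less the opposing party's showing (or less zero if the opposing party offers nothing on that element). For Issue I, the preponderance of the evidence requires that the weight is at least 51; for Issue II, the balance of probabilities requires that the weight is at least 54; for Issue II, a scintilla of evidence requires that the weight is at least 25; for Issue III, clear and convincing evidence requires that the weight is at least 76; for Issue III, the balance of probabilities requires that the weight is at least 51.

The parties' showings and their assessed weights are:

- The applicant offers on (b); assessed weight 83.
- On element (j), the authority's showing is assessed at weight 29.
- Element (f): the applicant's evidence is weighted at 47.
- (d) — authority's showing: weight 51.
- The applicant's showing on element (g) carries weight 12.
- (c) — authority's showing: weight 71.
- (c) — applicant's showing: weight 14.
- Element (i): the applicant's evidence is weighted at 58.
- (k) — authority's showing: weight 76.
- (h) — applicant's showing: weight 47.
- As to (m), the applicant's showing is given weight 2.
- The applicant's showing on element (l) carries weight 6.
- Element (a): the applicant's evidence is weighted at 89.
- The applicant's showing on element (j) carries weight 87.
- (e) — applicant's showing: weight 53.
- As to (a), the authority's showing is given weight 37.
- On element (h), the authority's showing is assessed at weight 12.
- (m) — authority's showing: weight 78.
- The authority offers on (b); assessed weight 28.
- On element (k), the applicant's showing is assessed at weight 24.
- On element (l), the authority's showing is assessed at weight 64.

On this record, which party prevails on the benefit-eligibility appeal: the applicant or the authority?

— Issue I —
At Stage I.1 the applicant must meet the preponderance of the evidence (weight is at least 51): on (a) the weight is 89 less the opposing 37 gives net 52, which does reach 51, so (a) meets the standard; on (b) the weight is 83 less the opposing 28 gives net 55, which does reach 51, so (b) meets the standard.
  The applicant carries Stage I.1; the authority now bears the burden.
At Stage I.2 the authority must meet the preponderance of the evidence (weight is at least 51): on (c) the weight is 71 less the opposing 14 gives net 57, ≥ 51, so (c) meets the standard; on (d) the weight is 51, which does reach 51, so (d) meets the standard.
  All elements met at the final stage.
With every stage satisfied, the authority prevails on this issue.
— Issue II —
Stage II.1 (applicant, the balance of probabilities, weight is at least 54): (e) 53 < 54 — fails; (f) 47 < 54 — fails.
  The applicant does not carry Stage II.1.
So the authority prevails on this issue.
— Issue III —
Stage III.1 — burden on applicant; standard: the balance of probabilities (weight is at least 51).
    (i): 58 ≥ 51 [met]
    (j): 87 − 29 = 58 ≥ 51 [met]
  Stage III.1 carried; the burden shifts to the authority.
Stage III.2 — burden on authority; standard: the balance of probabilities (weight is at least 51).
    (k): 76 − 24 = 52 ≥ 51 [met]
    (l): 64 − 6 = 58 ≥ 51 [met]
  All elements met. The authority retains the burden for Stage III.3.
Stage III.3 — burden on authority; standard: clear and convincing evidence (weight is at least 76).
    (m): 78 − 2 = 76 ≥ 76 [met]
  The authority carries the last stage.
With every stage satisfied, the authority prevails on this issue.
Per-issue: Issue I → authority; Issue II → authority; Issue III → authority. The applicant must prevail on at least one issue; overall, the authority prevails.

authority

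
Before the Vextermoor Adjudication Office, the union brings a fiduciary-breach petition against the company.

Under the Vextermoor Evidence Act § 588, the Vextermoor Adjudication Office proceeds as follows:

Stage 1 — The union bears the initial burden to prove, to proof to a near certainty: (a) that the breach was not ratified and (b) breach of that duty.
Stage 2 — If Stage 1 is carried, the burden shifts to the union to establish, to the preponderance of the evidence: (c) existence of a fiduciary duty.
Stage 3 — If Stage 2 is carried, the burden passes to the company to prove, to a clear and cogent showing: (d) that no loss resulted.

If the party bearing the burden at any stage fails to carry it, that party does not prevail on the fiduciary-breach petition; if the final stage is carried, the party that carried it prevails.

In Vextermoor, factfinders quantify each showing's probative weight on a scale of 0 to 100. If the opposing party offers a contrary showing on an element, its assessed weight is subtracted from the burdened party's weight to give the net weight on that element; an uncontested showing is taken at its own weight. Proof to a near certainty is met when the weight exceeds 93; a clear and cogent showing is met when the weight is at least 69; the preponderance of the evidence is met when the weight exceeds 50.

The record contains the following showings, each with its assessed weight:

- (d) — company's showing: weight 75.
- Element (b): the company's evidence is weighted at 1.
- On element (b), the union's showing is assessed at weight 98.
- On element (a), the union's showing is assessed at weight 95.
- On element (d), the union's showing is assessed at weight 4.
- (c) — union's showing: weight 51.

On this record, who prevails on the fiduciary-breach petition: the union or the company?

company

Stage 1 — burden on union; standard: proof to a near certainty (weight exceeds 93).
    (a): 95 > 93 [met]
    (b): 98 − 1 = 97 > 93 [met]
  Stage 1 carried; the burden remains with the union.
Stage 2 — burden on union; standard: the preponderance of the evidence (weight exceeds 50).
    (c): 51 > 50 [met]
  All elements met. The burden passes to the company.
Stage 3 — burden on company; standard: a clear and cogent showing (weight is at least 69).
    (d): 75 − 4 = 71 ≥ 69 [met]
  Stage 3 carried; the final stage is satisfied.
Every stage carried; the company prevails.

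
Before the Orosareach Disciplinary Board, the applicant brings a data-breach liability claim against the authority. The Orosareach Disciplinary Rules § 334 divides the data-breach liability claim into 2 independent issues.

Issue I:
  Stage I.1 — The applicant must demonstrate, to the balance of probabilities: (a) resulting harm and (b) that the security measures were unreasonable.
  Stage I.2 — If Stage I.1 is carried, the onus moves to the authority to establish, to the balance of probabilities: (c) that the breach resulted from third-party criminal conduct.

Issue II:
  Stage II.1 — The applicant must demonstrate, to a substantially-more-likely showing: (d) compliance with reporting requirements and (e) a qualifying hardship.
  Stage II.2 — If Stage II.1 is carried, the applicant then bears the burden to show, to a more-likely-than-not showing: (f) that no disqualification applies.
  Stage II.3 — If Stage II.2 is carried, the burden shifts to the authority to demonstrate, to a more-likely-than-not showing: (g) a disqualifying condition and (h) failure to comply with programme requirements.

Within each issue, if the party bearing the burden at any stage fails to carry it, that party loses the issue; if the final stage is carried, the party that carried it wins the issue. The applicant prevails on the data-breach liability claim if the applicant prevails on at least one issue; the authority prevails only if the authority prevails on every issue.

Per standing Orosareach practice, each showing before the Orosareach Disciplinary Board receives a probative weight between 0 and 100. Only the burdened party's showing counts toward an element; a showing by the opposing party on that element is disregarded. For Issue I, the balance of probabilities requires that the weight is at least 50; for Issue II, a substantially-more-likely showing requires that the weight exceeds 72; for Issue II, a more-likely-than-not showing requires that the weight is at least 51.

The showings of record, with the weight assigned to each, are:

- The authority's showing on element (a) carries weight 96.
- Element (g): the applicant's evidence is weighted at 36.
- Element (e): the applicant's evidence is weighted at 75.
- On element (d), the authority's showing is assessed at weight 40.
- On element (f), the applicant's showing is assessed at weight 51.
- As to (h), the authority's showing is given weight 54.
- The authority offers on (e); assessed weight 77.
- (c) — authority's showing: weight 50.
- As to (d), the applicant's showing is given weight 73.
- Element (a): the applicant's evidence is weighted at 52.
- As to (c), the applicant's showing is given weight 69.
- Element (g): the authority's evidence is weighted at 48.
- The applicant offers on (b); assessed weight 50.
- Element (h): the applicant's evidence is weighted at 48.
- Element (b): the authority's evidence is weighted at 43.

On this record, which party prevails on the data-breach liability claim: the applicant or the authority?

applicant

— Issue I —
Stage I.1 (applicant, the balance of probabilities, weight is at least 50): (a) 52 (authority's 96 disregarded) ≥ 50 — meets; (b) 50 (authority's 43 disregarded) ≥ 50 — meets.
  Stage I.1 carried; the burden shifts to the authority.
Stage I.2 (authority, the balance of probabilities, weight is at least 50): (c) 50 (applicant's 69 disregarded) ≥ 50 — meets.
  Stage I.2 carried; the final stage is satisfied.
All stages carried — the authority prevails on this issue.
— Issue II —
Stage II.1 (applicant, a substantially-more-likely showing, weight exceeds 72): (d) 73 (authority's 40 disregarded) > 72 — meets; (e) 75 (authority's 77 disregarded) > 72 — meets.
  Stage II.1 carried; the burden remains with the applicant.
Stage II.2 (applicant, a more-likely-than-not showing, weight is at least 51): (f) 51 ≥ 51 — meets.
  All elements met. The burden passes to the authority.
Stage II.3 (authority, a more-likely-than-not showing, weight is at least 51): (g) 48 (applicant's 36 disregarded) < 51 — fails; (h) 54 (applicant's 48 disregarded) ≥ 51 — meets.
  The authority does not carry Stage II.3.
So the applicant prevails on this issue.
Per-issue: Issue I → authority; Issue II → applicant. The applicant must prevail on at least one issue; overall, the applicant prevails.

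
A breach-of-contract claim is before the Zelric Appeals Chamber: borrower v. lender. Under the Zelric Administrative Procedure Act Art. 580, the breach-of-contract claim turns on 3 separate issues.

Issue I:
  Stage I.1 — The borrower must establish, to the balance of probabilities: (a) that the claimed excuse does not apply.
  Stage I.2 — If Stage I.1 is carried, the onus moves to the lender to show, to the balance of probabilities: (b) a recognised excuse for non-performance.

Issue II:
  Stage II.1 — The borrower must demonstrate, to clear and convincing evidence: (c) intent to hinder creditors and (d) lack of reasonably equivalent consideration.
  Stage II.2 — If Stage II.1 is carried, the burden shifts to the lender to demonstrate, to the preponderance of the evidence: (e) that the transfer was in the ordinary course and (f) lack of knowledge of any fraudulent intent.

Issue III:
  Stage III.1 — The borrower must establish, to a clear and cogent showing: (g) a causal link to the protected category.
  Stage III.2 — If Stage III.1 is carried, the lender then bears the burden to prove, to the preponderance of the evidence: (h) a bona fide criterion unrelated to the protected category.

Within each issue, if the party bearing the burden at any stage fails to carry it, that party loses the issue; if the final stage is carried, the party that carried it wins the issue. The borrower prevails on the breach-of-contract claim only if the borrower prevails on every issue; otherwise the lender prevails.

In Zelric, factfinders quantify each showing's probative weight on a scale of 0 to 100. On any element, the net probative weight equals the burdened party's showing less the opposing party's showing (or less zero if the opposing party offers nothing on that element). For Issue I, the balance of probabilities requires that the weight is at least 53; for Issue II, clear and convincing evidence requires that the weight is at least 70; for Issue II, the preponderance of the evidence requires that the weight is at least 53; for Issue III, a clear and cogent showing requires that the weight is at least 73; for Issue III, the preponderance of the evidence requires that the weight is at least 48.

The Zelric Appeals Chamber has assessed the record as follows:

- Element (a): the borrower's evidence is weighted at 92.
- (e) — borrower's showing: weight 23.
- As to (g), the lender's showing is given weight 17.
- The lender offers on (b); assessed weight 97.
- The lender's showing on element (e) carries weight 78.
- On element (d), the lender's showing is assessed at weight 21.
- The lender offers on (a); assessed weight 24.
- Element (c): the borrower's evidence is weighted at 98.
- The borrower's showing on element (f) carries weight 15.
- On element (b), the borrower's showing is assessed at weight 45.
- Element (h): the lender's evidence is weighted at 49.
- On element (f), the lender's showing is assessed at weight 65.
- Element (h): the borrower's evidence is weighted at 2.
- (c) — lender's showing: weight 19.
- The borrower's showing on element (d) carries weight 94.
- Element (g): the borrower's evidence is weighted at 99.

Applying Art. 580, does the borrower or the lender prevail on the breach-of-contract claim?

borrower

— Issue I —
At Stage I.1 the borrower must meet the balance of probabilities (weight is at least 53): on (a) the weight is 92 less the opposing 24 gives net 68, ≥ 53, so (a) meets the standard.
  The borrower carries Stage I.1; the lender now bears the burden.
At Stage I.2 the lender must meet the balance of probabilities (weight is at least 53): on (b) the weight is 97 less the opposing 45 gives net 52, which does not reach 53, so (b) does not meet the standard.
  Not every element is met, so the lender fails to carry Stage I.2.
So the borrower prevails on this issue.
— Issue II —
At Stage II.1 the borrower must meet clear and convincing evidence (weight is at least 70): on (c) the weight is 98 less the opposing 19 gives net 79, ≥ 70, so (c) meets the standard; on (d) the weight is 94 less the opposing 21 gives net 73, which does reach 70, so (d) meets the standard.
  Stage II.1 is satisfied; the onus moves to the lender.
At Stage II.2 the lender must meet the preponderance of the evidence (weight is at least 53): on (e) the weight is 78 less the opposing 23 gives net 55, ≥ 53, so (e) meets the standard; on (f) the weight is 65 less the opposing 15 gives net 50, < 53, so (f) does not meet the standard.
  The lender does not carry Stage II.2.
The borrower prevails on this issue.
— Issue III —
At Stage III.1 the borrower must meet a clear and cogent showing (weight is at least 73): on (g) the weight is 99 less the opposing 17 gives net 82, which does reach 73, so (g) meets the standard.
  Stage III.1 is satisfied; the onus moves to the lender.
At Stage III.2 the lender must meet the preponderance of the evidence (weight is at least 48): on (h) the weight is 49 less the opposing 2 gives net 47, which does not reach 48, so (h) does not meet the standard.
  Stage III.2 not carried; the lender fails its burden.
So the borrower prevails on this issue.
Per-issue: Issue I → borrower; Issue II → borrower; Issue III → borrower. The borrower must prevail on every issue; overall, the borrower prevails.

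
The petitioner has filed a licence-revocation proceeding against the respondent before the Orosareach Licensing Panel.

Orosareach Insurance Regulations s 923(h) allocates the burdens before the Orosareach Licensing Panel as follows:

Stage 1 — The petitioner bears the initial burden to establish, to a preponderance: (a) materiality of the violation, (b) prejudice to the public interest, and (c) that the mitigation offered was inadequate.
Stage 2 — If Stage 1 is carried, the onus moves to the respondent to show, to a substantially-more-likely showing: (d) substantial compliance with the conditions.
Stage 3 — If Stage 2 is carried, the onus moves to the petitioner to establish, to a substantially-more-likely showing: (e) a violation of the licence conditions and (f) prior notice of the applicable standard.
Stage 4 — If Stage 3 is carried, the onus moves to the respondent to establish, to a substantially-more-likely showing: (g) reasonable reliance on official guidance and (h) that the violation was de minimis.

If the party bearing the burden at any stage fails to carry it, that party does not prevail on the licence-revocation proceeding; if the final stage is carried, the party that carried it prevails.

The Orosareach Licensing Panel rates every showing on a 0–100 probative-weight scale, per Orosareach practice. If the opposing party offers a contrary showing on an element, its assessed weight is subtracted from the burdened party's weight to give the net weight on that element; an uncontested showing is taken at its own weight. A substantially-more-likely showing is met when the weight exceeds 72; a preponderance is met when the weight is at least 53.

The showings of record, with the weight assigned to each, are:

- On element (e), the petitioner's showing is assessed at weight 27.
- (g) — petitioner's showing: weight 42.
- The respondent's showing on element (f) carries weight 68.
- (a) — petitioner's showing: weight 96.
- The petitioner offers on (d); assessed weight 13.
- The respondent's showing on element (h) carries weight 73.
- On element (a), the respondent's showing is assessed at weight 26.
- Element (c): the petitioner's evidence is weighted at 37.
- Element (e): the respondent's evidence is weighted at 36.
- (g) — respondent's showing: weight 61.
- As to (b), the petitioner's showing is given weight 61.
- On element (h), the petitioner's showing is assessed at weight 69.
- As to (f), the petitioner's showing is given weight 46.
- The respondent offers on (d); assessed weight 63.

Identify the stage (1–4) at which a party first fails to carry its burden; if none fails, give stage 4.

Stage 1 (petitioner, a preponderance, weight is at least 53): (a) net 96−26=70 ≥ 53 — meets; (b) 61 ≥ 53 — meets; (c) 37 < 53 — fails.
  The petitioner does not carry Stage 1.
The respondent prevails.

stage 1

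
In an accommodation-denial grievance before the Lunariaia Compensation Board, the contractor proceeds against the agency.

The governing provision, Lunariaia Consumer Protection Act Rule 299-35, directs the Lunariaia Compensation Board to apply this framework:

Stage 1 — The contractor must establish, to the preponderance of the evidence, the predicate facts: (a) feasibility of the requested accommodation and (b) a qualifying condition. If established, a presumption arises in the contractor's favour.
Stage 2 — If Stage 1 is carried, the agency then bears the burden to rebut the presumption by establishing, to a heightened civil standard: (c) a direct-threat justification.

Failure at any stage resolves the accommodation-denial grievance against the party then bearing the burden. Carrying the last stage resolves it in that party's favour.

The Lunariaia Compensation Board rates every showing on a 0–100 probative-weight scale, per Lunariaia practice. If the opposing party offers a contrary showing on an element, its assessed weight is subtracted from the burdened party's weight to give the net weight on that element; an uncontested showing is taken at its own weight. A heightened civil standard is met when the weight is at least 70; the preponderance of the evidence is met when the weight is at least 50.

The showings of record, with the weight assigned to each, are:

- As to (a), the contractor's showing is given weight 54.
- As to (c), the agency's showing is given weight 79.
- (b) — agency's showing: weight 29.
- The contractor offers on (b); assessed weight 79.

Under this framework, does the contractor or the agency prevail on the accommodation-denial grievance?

Stage 1 (contractor, the preponderance of the evidence, weight is at least 50): (a) 54 ≥ 50 — meets; (b) net 79−29=50 ≥ 50 — meets.
  The contractor carries Stage 1; the agency now bears the burden.
Stage 2 (agency, a heightened civil standard, weight is at least 70): (c) 79 ≥ 70 — meets.
  Stage 2 carried; the final stage is satisfied.
With every stage satisfied, the agency prevails.

agency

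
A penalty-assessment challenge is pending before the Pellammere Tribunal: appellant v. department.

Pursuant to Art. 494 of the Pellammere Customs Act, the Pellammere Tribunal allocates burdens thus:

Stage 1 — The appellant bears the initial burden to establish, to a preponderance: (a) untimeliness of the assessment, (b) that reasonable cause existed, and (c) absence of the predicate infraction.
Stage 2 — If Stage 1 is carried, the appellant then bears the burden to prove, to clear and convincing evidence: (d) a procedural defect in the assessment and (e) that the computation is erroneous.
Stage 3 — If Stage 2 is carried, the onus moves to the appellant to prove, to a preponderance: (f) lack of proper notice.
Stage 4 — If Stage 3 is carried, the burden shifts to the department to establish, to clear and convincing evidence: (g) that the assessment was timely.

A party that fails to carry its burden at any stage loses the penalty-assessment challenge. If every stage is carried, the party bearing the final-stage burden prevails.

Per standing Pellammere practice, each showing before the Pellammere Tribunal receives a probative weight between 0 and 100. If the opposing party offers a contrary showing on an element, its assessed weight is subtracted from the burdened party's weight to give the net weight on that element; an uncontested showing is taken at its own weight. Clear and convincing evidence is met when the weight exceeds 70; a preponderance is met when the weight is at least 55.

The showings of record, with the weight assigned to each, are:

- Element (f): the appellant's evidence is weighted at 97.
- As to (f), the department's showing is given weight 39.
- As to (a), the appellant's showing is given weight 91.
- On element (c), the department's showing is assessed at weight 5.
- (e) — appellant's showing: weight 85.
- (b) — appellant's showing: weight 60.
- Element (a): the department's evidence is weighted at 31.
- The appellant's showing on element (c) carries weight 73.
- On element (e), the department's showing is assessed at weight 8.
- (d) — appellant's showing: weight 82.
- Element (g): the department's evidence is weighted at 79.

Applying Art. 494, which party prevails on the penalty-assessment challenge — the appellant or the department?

At Stage 1 the appellant must meet a preponderance (weight is at least 55): on (a) the weight is 91 less the opposing 31 gives net 60, which does reach 55, so (a) meets the standard; on (b) the weight is 60, ≥ 55, so (b) meets the standard; on (c) the weight is 73 less the opposing 5 gives net 68, ≥ 55, so (c) meets the standard.
  All elements met. The appellant retains the burden for Stage 2.
At Stage 2 the appellant must meet clear and convincing evidence (weight exceeds 70): on (d) the weight is 82, which does exceed 70, so (d) meets the standard; on (e) the weight is 85 less the opposing 8 gives net 77, which does exceed 70, so (e) meets the standard.
  All elements met. The appellant retains the burden for Stage 3.
At Stage 3 the appellant must meet a preponderance (weight is at least 55): on (f) the weight is 97 less the opposing 39 gives net 58, ≥ 55, so (f) meets the standard.
  The appellant carries Stage 3; the department now bears the burden.
At Stage 4 the department must meet clear and convincing evidence (weight exceeds 70): on (g) the weight is 79, > 70, so (g) meets the standard.
  All elements met at the final stage.
Every stage carried; the department prevails.

department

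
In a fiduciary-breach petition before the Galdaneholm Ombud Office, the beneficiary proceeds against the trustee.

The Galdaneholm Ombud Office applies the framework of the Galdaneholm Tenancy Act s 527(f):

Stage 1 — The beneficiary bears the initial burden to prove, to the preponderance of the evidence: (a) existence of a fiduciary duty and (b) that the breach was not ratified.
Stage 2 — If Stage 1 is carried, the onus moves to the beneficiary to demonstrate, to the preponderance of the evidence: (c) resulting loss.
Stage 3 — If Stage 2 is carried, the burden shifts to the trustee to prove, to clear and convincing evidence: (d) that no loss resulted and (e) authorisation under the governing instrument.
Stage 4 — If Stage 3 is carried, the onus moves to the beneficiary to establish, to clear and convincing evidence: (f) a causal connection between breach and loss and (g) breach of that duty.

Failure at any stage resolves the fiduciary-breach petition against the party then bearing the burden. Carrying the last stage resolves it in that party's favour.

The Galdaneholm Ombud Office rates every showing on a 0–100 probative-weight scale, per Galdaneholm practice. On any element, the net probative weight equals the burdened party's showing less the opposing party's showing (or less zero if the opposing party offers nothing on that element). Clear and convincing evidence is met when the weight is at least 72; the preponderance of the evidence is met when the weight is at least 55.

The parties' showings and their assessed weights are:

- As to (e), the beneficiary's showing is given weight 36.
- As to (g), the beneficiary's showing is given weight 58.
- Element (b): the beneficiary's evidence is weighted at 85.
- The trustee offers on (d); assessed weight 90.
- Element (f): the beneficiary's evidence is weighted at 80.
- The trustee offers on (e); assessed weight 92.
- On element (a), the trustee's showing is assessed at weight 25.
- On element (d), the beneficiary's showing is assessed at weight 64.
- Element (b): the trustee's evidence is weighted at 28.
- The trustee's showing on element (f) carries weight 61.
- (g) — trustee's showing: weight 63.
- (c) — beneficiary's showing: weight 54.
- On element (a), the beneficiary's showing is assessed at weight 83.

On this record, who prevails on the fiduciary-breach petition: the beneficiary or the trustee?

At Stage 1 the beneficiary must meet the preponderance of the evidence (weight is at least 55): on (a) the weight is 83 less the opposing 25 gives net 58, which does reach 55, so (a) meets the standard; on (b) the weight is 85 less the opposing 28 gives net 57, which does reach 55, so (b) meets the standard.
  Stage 1 is satisfied; the beneficiary continues to bear the burden.
At Stage 2 the beneficiary must meet the preponderance of the evidence (weight is at least 55): on (c) the weight is 54, which does not reach 55, so (c) does not meet the standard.
  Stage 2 not carried; the beneficiary fails its burden.
So the trustee prevails.

trustee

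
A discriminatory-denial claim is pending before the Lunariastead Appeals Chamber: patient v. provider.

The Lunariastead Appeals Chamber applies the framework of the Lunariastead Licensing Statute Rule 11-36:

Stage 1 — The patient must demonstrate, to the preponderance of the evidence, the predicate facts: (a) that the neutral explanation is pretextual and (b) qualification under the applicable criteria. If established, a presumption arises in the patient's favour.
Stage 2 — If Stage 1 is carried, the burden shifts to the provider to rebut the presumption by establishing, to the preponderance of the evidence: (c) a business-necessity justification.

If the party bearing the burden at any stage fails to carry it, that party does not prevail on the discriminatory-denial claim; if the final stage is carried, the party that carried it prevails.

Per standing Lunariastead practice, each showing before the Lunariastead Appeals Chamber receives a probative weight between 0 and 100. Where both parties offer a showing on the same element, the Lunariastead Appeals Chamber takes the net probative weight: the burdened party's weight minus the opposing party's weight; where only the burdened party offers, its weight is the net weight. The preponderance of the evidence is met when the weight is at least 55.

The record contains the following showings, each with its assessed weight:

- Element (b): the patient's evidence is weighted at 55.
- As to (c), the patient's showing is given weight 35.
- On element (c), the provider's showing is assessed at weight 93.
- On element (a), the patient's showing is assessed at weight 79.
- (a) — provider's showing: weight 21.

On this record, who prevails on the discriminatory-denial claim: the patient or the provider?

provider

Stage 1 — burden on patient; standard: the preponderance of the evidence (weight is at least 55).
    (a): 79 − 21 = 58 ≥ 55 [met]
    (b): 55 ≥ 55 [met]
  Stage 1 is satisfied; the onus moves to the provider.
Stage 2 — burden on provider; standard: the preponderance of the evidence (weight is at least 55).
    (c): 93 − 35 = 58 ≥ 55 [met]
  The provider carries the last stage.
Every stage carried; the provider prevails.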